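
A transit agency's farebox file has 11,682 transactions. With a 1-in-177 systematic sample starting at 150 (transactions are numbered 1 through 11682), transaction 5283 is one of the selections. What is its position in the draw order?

30

k = 177
position = (5283 − 150)/177 + 1 = 5133/177 + 1 = 29 + 1 = 30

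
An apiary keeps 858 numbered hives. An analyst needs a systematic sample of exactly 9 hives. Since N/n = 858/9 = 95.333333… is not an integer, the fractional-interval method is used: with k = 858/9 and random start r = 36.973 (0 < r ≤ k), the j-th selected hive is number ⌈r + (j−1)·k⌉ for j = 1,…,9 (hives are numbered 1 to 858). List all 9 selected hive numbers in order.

j=1: r + 0k = 36.973 → ⌈·⌉ = 37
j=2: r + 1k = 132.306333… → ⌈·⌉ = 133
j=3: r + 2k = 227.639666… → ⌈·⌉ = 228
j=4: r + 3k = 322.973 → ⌈·⌉ = 323
j=5: r + 4k = 418.306333… → ⌈·⌉ = 419
j=6: r + 5k = 513.639666… → ⌈·⌉ = 514
j=7: r + 6k = 608.973 → ⌈·⌉ = 609
j=8: r + 7k = 704.306333… → ⌈·⌉ = 705
j=9: r + 8k = 799.639666… → ⌈·⌉ = 800

37, 133, 228, 323, 419, 514, 609, 705, 800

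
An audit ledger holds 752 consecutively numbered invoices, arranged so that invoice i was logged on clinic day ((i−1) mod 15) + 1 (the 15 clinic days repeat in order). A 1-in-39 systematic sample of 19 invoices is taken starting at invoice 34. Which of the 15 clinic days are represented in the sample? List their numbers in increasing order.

Consecutive selections differ by k = 39, so their clinic day numbers differ by 39 mod 15 = 9.
gcd(39, 15) = 3, so the sample visits 15/3 = 5 distinct residues mod 15.
Start 34 is clinic day 4; the clinic days hit are 1, 4, 7, 10, 13.

1, 4, 7, 10, 13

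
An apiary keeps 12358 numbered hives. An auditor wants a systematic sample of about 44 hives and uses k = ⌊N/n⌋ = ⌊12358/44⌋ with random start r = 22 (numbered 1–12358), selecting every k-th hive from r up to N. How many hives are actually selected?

45

k = ⌊12358/44⌋ = 280
Achieved size = ⌊(12358 − 22)/280⌋ + 1 = ⌊12336/280⌋ + 1 = 44 + 1 = 45
(last selection: 22 + 44×280 = 12342 ≤ 12358; next would be 12622 > 12358)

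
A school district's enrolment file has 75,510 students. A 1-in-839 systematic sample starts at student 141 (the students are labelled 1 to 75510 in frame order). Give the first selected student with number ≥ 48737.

k = 839
Steps past start: ⌈(48737 − 141)/839⌉ = ⌈48596/839⌉ = 58
Selected student: 141 + 58×839 = 48803

48803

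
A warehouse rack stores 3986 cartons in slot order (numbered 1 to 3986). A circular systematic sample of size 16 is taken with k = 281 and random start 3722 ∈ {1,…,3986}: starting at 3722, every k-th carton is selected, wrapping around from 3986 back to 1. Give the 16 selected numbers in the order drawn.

Selection 1: 3722
Selection 2: 3722 + 281 = 4003 → 4003 − 3986 = 17
Selection 3: 17 + 281 = 298
Selection 4: 298 + 281 = 579
Selection 5: 579 + 281 = 860
Selection 6: 860 + 281 = 1141
Selection 7: 1141 + 281 = 1422
Selection 8: 1422 + 281 = 1703
Selection 9: 1703 + 281 = 1984
Selection 10: 1984 + 281 = 2265
Selection 11: 2265 + 281 = 2546
Selection 12: 2546 + 281 = 2827
Selection 13: 2827 + 281 = 3108
Selection 14: 3108 + 281 = 3389
Selection 15: 3389 + 281 = 3670
Selection 16: 3670 + 281 = 3951

3722, 17, 298, 579, 860, 1141, 1422, 1703, 1984, 2265, 2546, 2827, 3108, 3389, 3670, 3951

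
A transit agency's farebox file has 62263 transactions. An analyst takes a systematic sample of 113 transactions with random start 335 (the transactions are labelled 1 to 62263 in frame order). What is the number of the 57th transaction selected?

31191

k = 62263/113 = 551
57th selection = r + (57−1)·k = 335 + 56×551 = 335 + 30856 = 31191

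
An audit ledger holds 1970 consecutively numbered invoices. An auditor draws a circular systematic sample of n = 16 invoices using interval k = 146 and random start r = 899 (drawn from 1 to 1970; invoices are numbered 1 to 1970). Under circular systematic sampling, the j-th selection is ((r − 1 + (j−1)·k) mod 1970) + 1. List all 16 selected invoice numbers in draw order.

Selection 1: 899
Selection 2: 899 + 146 = 1045
Selection 3: 1045 + 146 = 1191
Selection 4: 1191 + 146 = 1337
Selection 5: 1337 + 146 = 1483
Selection 6: 1483 + 146 = 1629
Selection 7: 1629 + 146 = 1775
Selection 8: 1775 + 146 = 1921
Selection 9: 1921 + 146 = 2067 → 2067 − 1970 = 97
Selection 10: 97 + 146 = 243
Selection 11: 243 + 146 = 389
Selection 12: 389 + 146 = 535
Selection 13: 535 + 146 = 681
Selection 14: 681 + 146 = 827
Selection 15: 827 + 146 = 973
Selection 16: 973 + 146 = 1119

899, 1045, 1191, 1337, 1483, 1629, 1775, 1921, 97, 243, 389, 535, 681, 827, 973, 1119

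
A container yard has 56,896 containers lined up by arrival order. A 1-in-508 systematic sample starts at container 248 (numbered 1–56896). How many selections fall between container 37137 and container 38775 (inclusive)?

k = 508
First selection ≥ 37137: 248 + ⌈(37137−248)/508⌉·508 = 248 + 73×508 = 37332
Last selection ≤ 38775: 248 + ⌊(38775−248)/508⌋·508 = 248 + 75×508 = 38348
Count = 75 − 73 + 1 = 3

3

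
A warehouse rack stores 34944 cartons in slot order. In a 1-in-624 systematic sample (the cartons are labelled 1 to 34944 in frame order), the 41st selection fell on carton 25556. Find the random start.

596

k = 624
r = 25556 − (41−1)×624 = 25556 − 24960 = 596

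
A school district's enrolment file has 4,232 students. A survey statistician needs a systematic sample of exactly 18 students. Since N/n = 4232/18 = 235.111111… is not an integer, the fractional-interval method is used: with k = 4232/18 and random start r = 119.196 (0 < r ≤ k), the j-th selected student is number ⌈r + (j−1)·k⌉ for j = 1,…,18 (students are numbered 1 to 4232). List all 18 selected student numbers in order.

120, 355, 590, 825, 1060, 1295, 1530, 1765, 2001, 2236, 2471, 2706, 2941, 3176, 3411, 3646, 3881, 4117

j=1: r + 0k = 119.196 → ⌈·⌉ = 120
j=2: r + 1k = 354.307111… → ⌈·⌉ = 355
j=3: r + 2k = 589.418222… → ⌈·⌉ = 590
j=4: r + 3k = 824.529333… → ⌈·⌉ = 825
j=5: r + 4k = 1059.640444… → ⌈·⌉ = 1060
j=6: r + 5k = 1294.751555… → ⌈·⌉ = 1295
j=7: r + 6k = 1529.862666… → ⌈·⌉ = 1530
j=8: r + 7k = 1764.973777… → ⌈·⌉ = 1765
j=9: r + 8k = 2000.084888… → ⌈·⌉ = 2001
j=10: r + 9k = 2235.196 → ⌈·⌉ = 2236
j=11: r + 10k = 2470.307111… → ⌈·⌉ = 2471
j=12: r + 11k = 2705.418222… → ⌈·⌉ = 2706
j=13: r + 12k = 2940.529333… → ⌈·⌉ = 2941
j=14: r + 13k = 3175.640444… → ⌈·⌉ = 3176
j=15: r + 14k = 3410.751555… → ⌈·⌉ = 3411
j=16: r + 15k = 3645.862666… → ⌈·⌉ = 3646
j=17: r + 16k = 3880.973777… → ⌈·⌉ = 3881
j=18: r + 17k = 4116.084888… → ⌈·⌉ = 4117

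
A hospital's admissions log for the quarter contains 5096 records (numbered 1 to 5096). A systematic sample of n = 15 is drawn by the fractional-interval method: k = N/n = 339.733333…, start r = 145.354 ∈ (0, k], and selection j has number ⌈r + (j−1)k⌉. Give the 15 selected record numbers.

146, 486, 825, 1165, 1505, 1845, 2184, 2524, 2864, 3203, 3543, 3883, 4223, 4562, 4902

j=1: r + 0k = 145.354 → ⌈·⌉ = 146
j=2: r + 1k = 485.087333… → ⌈·⌉ = 486
j=3: r + 2k = 824.820666… → ⌈·⌉ = 825
j=4: r + 3k = 1164.554 → ⌈·⌉ = 1165
j=5: r + 4k = 1504.287333… → ⌈·⌉ = 1505
j=6: r + 5k = 1844.020666… → ⌈·⌉ = 1845
j=7: r + 6k = 2183.754 → ⌈·⌉ = 2184
j=8: r + 7k = 2523.487333… → ⌈·⌉ = 2524
j=9: r + 8k = 2863.220666… → ⌈·⌉ = 2864
j=10: r + 9k = 3202.954 → ⌈·⌉ = 3203
j=11: r + 10k = 3542.687333… → ⌈·⌉ = 3543
j=12: r + 11k = 3882.420666… → ⌈·⌉ = 3883
j=13: r + 12k = 4222.154 → ⌈·⌉ = 4223
j=14: r + 13k = 4561.887333… → ⌈·⌉ = 4562
j=15: r + 14k = 4901.620666… → ⌈·⌉ = 4902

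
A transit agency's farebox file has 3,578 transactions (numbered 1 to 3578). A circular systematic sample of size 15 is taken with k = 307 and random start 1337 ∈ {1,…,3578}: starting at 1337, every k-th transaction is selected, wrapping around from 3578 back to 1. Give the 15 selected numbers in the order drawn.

1337, 1644, 1951, 2258, 2565, 2872, 3179, 3486, 215, 522, 829, 1136, 1443, 1750, 2057

Selection 1: 1337
Selection 2: 1337 + 307 = 1644
Selection 3: 1644 + 307 = 1951
Selection 4: 1951 + 307 = 2258
Selection 5: 2258 + 307 = 2565
Selection 6: 2565 + 307 = 2872
Selection 7: 2872 + 307 = 3179
Selection 8: 3179 + 307 = 3486
Selection 9: 3486 + 307 = 3793 → 3793 − 3578 = 215
Selection 10: 215 + 307 = 522
Selection 11: 522 + 307 = 829
Selection 12: 829 + 307 = 1136
Selection 13: 1136 + 307 = 1443
Selection 14: 1443 + 307 = 1750
Selection 15: 1750 + 307 = 2057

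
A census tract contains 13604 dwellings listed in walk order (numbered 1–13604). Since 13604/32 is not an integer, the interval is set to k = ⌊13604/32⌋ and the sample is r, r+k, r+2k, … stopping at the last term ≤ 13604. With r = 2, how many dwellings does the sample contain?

33

k = ⌊13604/32⌋ = 425
Achieved size = ⌊(13604 − 2)/425⌋ + 1 = ⌊13602/425⌋ + 1 = 32 + 1 = 33
(last selection: 2 + 32×425 = 13602 ≤ 13604; next would be 14027 > 13604)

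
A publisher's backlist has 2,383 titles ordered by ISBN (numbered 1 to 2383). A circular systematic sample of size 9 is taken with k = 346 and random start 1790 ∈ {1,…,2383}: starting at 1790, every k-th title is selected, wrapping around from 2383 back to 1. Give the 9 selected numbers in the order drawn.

Selection 1: 1790
Selection 2: 1790 + 346 = 2136
Selection 3: 2136 + 346 = 2482 → 2482 − 2383 = 99
Selection 4: 99 + 346 = 445
Selection 5: 445 + 346 = 791
Selection 6: 791 + 346 = 1137
Selection 7: 1137 + 346 = 1483
Selection 8: 1483 + 346 = 1829
Selection 9: 1829 + 346 = 2175

1790, 2136, 99, 445, 791, 1137, 1483, 1829, 2175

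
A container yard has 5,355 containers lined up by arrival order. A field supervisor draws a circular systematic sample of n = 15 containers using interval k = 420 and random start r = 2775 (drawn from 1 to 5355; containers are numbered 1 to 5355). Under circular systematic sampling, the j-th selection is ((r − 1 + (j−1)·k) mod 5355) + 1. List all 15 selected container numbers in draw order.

2775, 3195, 3615, 4035, 4455, 4875, 5295, 360, 780, 1200, 1620, 2040, 2460, 2880, 3300

Selection 1: 2775
Selection 2: 2775 + 420 = 3195
Selection 3: 3195 + 420 = 3615
Selection 4: 3615 + 420 = 4035
Selection 5: 4035 + 420 = 4455
Selection 6: 4455 + 420 = 4875
Selection 7: 4875 + 420 = 5295
Selection 8: 5295 + 420 = 5715 → 5715 − 5355 = 360
Selection 9: 360 + 420 = 780
Selection 10: 780 + 420 = 1200
Selection 11: 1200 + 420 = 1620
Selection 12: 1620 + 420 = 2040
Selection 13: 2040 + 420 = 2460
Selection 14: 2460 + 420 = 2880
Selection 15: 2880 + 420 = 3300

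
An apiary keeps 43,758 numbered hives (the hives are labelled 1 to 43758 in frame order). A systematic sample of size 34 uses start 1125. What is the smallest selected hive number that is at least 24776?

25578

k = 43758/34 = 1287
Steps past start: ⌈(24776 − 1125)/1287⌉ = ⌈23651/1287⌉ = 19
Selected hive: 1125 + 19×1287 = 25578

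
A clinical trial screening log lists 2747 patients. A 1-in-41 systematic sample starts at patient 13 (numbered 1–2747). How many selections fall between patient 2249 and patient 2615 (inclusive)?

k = 41
First selection ≥ 2249: 13 + ⌈(2249−13)/41⌉·41 = 13 + 55×41 = 2268
Last selection ≤ 2615: 13 + ⌊(2615−13)/41⌋·41 = 13 + 63×41 = 2596
Count = 63 − 55 + 1 = 9

9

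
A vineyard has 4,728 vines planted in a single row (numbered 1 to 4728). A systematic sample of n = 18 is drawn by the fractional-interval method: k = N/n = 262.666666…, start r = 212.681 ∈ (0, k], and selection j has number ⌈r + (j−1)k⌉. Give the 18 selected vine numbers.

j=1: r + 0k = 212.681 → ⌈·⌉ = 213
j=2: r + 1k = 475.347666… → ⌈·⌉ = 476
j=3: r + 2k = 738.014333… → ⌈·⌉ = 739
j=4: r + 3k = 1000.681 → ⌈·⌉ = 1001
j=5: r + 4k = 1263.347666… → ⌈·⌉ = 1264
j=6: r + 5k = 1526.014333… → ⌈·⌉ = 1527
j=7: r + 6k = 1788.681 → ⌈·⌉ = 1789
j=8: r + 7k = 2051.347666… → ⌈·⌉ = 2052
j=9: r + 8k = 2314.014333… → ⌈·⌉ = 2315
j=10: r + 9k = 2576.681 → ⌈·⌉ = 2577
j=11: r + 10k = 2839.347666… → ⌈·⌉ = 2840
j=12: r + 11k = 3102.014333… → ⌈·⌉ = 3103
j=13: r + 12k = 3364.681 → ⌈·⌉ = 3365
j=14: r + 13k = 3627.347666… → ⌈·⌉ = 3628
j=15: r + 14k = 3890.014333… → ⌈·⌉ = 3891
j=16: r + 15k = 4152.681 → ⌈·⌉ = 4153
j=17: r + 16k = 4415.347666… → ⌈·⌉ = 4416
j=18: r + 17k = 4678.014333… → ⌈·⌉ = 4679

213, 476, 739, 1001, 1264, 1527, 1789, 2052, 2315, 2577, 2840, 3103, 3365, 3628, 3891, 4153, 4416, 4679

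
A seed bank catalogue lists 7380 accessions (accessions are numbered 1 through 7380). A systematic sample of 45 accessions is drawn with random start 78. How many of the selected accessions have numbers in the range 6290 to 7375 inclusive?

7

k = 7380/45 = 164
First selection ≥ 6290: 78 + ⌈(6290−78)/164⌉·164 = 78 + 38×164 = 6310
Last selection ≤ 7375: 78 + ⌊(7375−78)/164⌋·164 = 78 + 44×164 = 7294
Count = 44 − 38 + 1 = 7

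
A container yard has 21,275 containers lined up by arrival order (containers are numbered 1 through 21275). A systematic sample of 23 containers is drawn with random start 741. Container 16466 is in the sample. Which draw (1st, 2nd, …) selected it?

k = 21275/23 = 925
position = (16466 − 741)/925 + 1 = 15725/925 + 1 = 17 + 1 = 18

18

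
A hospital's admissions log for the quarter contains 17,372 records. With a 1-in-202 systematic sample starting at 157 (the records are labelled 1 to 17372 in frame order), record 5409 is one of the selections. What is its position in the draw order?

27

k = 202
position = (5409 − 157)/202 + 1 = 5252/202 + 1 = 26 + 1 = 27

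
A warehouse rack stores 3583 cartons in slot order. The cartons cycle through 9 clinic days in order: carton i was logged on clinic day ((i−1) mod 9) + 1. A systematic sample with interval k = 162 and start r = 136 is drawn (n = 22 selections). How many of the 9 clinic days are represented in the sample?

Consecutive selections differ by k = 162, so their clinic day numbers differ by 162 mod 9 = 0.
gcd(162, 9) = 9, so the sample visits 9/9 = 1 distinct residues mod 9.
Start 136 is clinic day 1; the clinic days hit are 1.

1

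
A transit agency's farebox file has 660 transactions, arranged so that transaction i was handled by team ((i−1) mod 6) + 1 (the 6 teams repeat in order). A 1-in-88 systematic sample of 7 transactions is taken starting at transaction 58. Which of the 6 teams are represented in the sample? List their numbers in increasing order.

2, 4, 6

Consecutive selections differ by k = 88, so their team numbers differ by 88 mod 6 = 4.
gcd(88, 6) = 2, so the sample visits 6/2 = 3 distinct residues mod 6.
Start 58 is team 4; the teams hit are 2, 4, 6.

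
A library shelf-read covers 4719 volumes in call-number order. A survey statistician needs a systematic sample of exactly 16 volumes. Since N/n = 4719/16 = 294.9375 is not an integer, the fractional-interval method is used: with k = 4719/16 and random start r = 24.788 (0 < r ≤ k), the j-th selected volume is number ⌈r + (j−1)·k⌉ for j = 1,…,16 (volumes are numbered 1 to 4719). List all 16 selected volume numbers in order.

25, 320, 615, 910, 1205, 1500, 1795, 2090, 2385, 2680, 2975, 3270, 3565, 3859, 4154, 4449

j=1: r + 0k = 24.788 → ⌈·⌉ = 25
j=2: r + 1k = 319.7255 → ⌈·⌉ = 320
j=3: r + 2k = 614.663 → ⌈·⌉ = 615
j=4: r + 3k = 909.6005 → ⌈·⌉ = 910
j=5: r + 4k = 1204.538 → ⌈·⌉ = 1205
j=6: r + 5k = 1499.4755 → ⌈·⌉ = 1500
j=7: r + 6k = 1794.413 → ⌈·⌉ = 1795
j=8: r + 7k = 2089.3505 → ⌈·⌉ = 2090
j=9: r + 8k = 2384.288 → ⌈·⌉ = 2385
j=10: r + 9k = 2679.2255 → ⌈·⌉ = 2680
j=11: r + 10k = 2974.163 → ⌈·⌉ = 2975
j=12: r + 11k = 3269.1005 → ⌈·⌉ = 3270
j=13: r + 12k = 3564.038 → ⌈·⌉ = 3565
j=14: r + 13k = 3858.9755 → ⌈·⌉ = 3859
j=15: r + 14k = 4153.913 → ⌈·⌉ = 4154
j=16: r + 15k = 4448.8505 → ⌈·⌉ = 4449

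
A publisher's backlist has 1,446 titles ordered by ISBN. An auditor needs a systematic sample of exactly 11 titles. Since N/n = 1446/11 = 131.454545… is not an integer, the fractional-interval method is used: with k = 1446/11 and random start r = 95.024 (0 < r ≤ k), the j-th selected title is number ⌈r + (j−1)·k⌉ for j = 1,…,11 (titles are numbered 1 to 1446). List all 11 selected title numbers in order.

96, 227, 358, 490, 621, 753, 884, 1016, 1147, 1279, 1410

j=1: r + 0k = 95.024 → ⌈·⌉ = 96
j=2: r + 1k = 226.478545… → ⌈·⌉ = 227
j=3: r + 2k = 357.933090… → ⌈·⌉ = 358
j=4: r + 3k = 489.387636… → ⌈·⌉ = 490
j=5: r + 4k = 620.842181… → ⌈·⌉ = 621
j=6: r + 5k = 752.296727… → ⌈·⌉ = 753
j=7: r + 6k = 883.751272… → ⌈·⌉ = 884
j=8: r + 7k = 1015.205818… → ⌈·⌉ = 1016
j=9: r + 8k = 1146.660363… → ⌈·⌉ = 1147
j=10: r + 9k = 1278.114909… → ⌈·⌉ = 1279
j=11: r + 10k = 1409.569454… → ⌈·⌉ = 1410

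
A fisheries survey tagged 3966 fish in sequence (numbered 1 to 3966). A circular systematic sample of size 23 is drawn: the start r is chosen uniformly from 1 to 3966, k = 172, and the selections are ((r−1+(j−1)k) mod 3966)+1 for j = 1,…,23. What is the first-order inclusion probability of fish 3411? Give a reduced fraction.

23/3966

For each position j, as r ranges over 1…3966 the j-th selection hits every fish exactly once, so fish 3411 is selected for exactly 23 of the 3966 starts.
Inclusion probability = 23/3966.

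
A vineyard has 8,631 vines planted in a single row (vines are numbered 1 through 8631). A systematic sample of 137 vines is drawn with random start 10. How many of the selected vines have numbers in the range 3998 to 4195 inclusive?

3

k = 8631/137 = 63
First selection ≥ 3998: 10 + ⌈(3998−10)/63⌉·63 = 10 + 64×63 = 4042
Last selection ≤ 4195: 10 + ⌊(4195−10)/63⌋·63 = 10 + 66×63 = 4168
Count = 66 − 64 + 1 = 3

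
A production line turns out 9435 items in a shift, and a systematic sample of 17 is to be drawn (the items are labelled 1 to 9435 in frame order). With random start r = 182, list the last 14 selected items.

k = N/n = 9435/17 = 555
4th selection = 182 + 3×555 = 1847
5th: 1847 + 555 = 2402
6th: 2402 + 555 = 2957
7th: 2957 + 555 = 3512
8th: 3512 + 555 = 4067
9th: 4067 + 555 = 4622
10th: 4622 + 555 = 5177
11th: 5177 + 555 = 5732
12th: 5732 + 555 = 6287
13th: 6287 + 555 = 6842
14th: 6842 + 555 = 7397
15th: 7397 + 555 = 7952
16th: 7952 + 555 = 8507
17th: 8507 + 555 = 9062

1847, 2402, 2957, 3512, 4067, 4622, 5177, 5732, 6287, 6842, 7397, 7952, 8507, 9062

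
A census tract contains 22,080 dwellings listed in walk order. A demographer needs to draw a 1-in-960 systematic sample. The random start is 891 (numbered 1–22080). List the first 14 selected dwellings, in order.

891, 1851, 2811, 3771, 4731, 5691, 6651, 7611, 8571, 9531, 10491, 11451, 12411, 13371

dwelling 1: 891
dwelling 2: 891 + 960 = 1851
dwelling 3: 1851 + 960 = 2811
dwelling 4: 2811 + 960 = 3771
dwelling 5: 3771 + 960 = 4731
dwelling 6: 4731 + 960 = 5691
dwelling 7: 5691 + 960 = 6651
dwelling 8: 6651 + 960 = 7611
dwelling 9: 7611 + 960 = 8571
dwelling 10: 8571 + 960 = 9531
dwelling 11: 9531 + 960 = 10491
dwelling 12: 10491 + 960 = 11451
dwelling 13: 11451 + 960 = 12411
dwelling 14: 12411 + 960 = 13371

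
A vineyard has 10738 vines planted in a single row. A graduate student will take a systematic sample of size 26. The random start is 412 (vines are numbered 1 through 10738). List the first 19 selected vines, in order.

k = N/n = 10738/26 = 413
vine 1: 412
vine 2: 412 + 413 = 825
vine 3: 825 + 413 = 1238
vine 4: 1238 + 413 = 1651
vine 5: 1651 + 413 = 2064
vine 6: 2064 + 413 = 2477
vine 7: 2477 + 413 = 2890
vine 8: 2890 + 413 = 3303
vine 9: 3303 + 413 = 3716
vine 10: 3716 + 413 = 4129
vine 11: 4129 + 413 = 4542
vine 12: 4542 + 413 = 4955
vine 13: 4955 + 413 = 5368
vine 14: 5368 + 413 = 5781
vine 15: 5781 + 413 = 6194
vine 16: 6194 + 413 = 6607
vine 17: 6607 + 413 = 7020
vine 18: 7020 + 413 = 7433
vine 19: 7433 + 413 = 7846

412, 825, 1238, 1651, 2064, 2477, 2890, 3303, 3716, 4129, 4542, 4955, 5368, 5781, 6194, 6607, 7020, 7433, 7846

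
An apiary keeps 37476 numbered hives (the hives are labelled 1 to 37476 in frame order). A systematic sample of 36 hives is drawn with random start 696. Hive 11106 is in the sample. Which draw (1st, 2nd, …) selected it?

11

k = 37476/36 = 1041
position = (11106 − 696)/1041 + 1 = 10410/1041 + 1 = 10 + 1 = 11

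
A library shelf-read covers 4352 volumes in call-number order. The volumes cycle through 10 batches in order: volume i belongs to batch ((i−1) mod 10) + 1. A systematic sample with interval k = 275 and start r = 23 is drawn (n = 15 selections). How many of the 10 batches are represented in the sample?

Consecutive selections differ by k = 275, so their batch numbers differ by 275 mod 10 = 5.
gcd(275, 10) = 5, so the sample visits 10/5 = 2 distinct residues mod 10.
Start 23 is batch 3; the batches hit are 3, 8.

2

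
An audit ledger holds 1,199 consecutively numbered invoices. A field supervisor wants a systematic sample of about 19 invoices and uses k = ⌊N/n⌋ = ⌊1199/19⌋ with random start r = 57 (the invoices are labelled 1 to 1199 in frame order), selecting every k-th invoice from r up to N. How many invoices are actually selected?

k = ⌊1199/19⌋ = 63
Achieved size = ⌊(1199 − 57)/63⌋ + 1 = ⌊1142/63⌋ + 1 = 18 + 1 = 19
(last selection: 57 + 18×63 = 1191 ≤ 1199; next would be 1254 > 1199)

19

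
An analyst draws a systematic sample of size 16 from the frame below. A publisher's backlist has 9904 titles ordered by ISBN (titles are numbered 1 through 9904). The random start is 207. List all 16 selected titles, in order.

207, 826, 1445, 2064, 2683, 3302, 3921, 4540, 5159, 5778, 6397, 7016, 7635, 8254, 8873, 9492

k = N/n = 9904/16 = 619
title 1: 207
title 2: 207 + 619 = 826
title 3: 826 + 619 = 1445
title 4: 1445 + 619 = 2064
title 5: 2064 + 619 = 2683
title 6: 2683 + 619 = 3302
title 7: 3302 + 619 = 3921
title 8: 3921 + 619 = 4540
title 9: 4540 + 619 = 5159
title 10: 5159 + 619 = 5778
title 11: 5778 + 619 = 6397
title 12: 6397 + 619 = 7016
title 13: 7016 + 619 = 7635
title 14: 7635 + 619 = 8254
title 15: 8254 + 619 = 8873
title 16: 8873 + 619 = 9492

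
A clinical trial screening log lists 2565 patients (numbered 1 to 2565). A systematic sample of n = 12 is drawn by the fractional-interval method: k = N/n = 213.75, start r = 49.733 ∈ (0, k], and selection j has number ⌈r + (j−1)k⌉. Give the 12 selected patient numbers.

j=1: r + 0k = 49.733 → ⌈·⌉ = 50
j=2: r + 1k = 263.483 → ⌈·⌉ = 264
j=3: r + 2k = 477.233 → ⌈·⌉ = 478
j=4: r + 3k = 690.983 → ⌈·⌉ = 691
j=5: r + 4k = 904.733 → ⌈·⌉ = 905
j=6: r + 5k = 1118.483 → ⌈·⌉ = 1119
j=7: r + 6k = 1332.233 → ⌈·⌉ = 1333
j=8: r + 7k = 1545.983 → ⌈·⌉ = 1546
j=9: r + 8k = 1759.733 → ⌈·⌉ = 1760
j=10: r + 9k = 1973.483 → ⌈·⌉ = 1974
j=11: r + 10k = 2187.233 → ⌈·⌉ = 2188
j=12: r + 11k = 2400.983 → ⌈·⌉ = 2401

50, 264, 478, 691, 905, 1119, 1333, 1546, 1760, 1974, 2188, 2401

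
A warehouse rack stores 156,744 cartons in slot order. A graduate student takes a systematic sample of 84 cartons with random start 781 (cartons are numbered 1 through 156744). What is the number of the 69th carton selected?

k = 156744/84 = 1866
69th selection = r + (69−1)·k = 781 + 68×1866 = 781 + 126888 = 127669

127669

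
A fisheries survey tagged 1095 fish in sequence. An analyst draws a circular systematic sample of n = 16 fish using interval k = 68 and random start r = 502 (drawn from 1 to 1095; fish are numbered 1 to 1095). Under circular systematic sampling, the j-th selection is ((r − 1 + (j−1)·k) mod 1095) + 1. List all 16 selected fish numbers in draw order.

Selection 1: 502
Selection 2: 502 + 68 = 570
Selection 3: 570 + 68 = 638
Selection 4: 638 + 68 = 706
Selection 5: 706 + 68 = 774
Selection 6: 774 + 68 = 842
Selection 7: 842 + 68 = 910
Selection 8: 910 + 68 = 978
Selection 9: 978 + 68 = 1046
Selection 10: 1046 + 68 = 1114 → 1114 − 1095 = 19
Selection 11: 19 + 68 = 87
Selection 12: 87 + 68 = 155
Selection 13: 155 + 68 = 223
Selection 14: 223 + 68 = 291
Selection 15: 291 + 68 = 359
Selection 16: 359 + 68 = 427

502, 570, 638, 706, 774, 842, 910, 978, 1046, 19, 87, 155, 223, 291, 359, 427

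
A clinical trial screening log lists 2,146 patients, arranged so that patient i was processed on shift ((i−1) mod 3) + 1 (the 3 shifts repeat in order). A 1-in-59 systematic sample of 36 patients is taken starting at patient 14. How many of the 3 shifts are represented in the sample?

3

Consecutive selections differ by k = 59, so their shift numbers differ by 59 mod 3 = 2.
gcd(59, 3) = 1, so the sample visits 3/1 = 3 distinct residues mod 3.
Start 14 is shift 2; the shifts hit are 1, 2, 3.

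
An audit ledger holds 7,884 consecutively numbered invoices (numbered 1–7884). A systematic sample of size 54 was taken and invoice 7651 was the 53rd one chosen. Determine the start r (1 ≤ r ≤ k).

59

k = 7884/54 = 146
r = 7651 − (53−1)×146 = 7651 − 7592 = 59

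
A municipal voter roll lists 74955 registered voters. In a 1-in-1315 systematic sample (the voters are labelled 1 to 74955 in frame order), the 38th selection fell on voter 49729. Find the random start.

k = 1315
r = 49729 − (38−1)×1315 = 49729 − 48655 = 1074

1074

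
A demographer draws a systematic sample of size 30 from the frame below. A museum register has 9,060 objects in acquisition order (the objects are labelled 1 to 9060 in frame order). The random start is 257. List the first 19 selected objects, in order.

257, 559, 861, 1163, 1465, 1767, 2069, 2371, 2673, 2975, 3277, 3579, 3881, 4183, 4485, 4787, 5089, 5391, 5693

k = N/n = 9060/30 = 302
object 1: 257
object 2: 257 + 302 = 559
object 3: 559 + 302 = 861
object 4: 861 + 302 = 1163
object 5: 1163 + 302 = 1465
object 6: 1465 + 302 = 1767
object 7: 1767 + 302 = 2069
object 8: 2069 + 302 = 2371
object 9: 2371 + 302 = 2673
object 10: 2673 + 302 = 2975
object 11: 2975 + 302 = 3277
object 12: 3277 + 302 = 3579
object 13: 3579 + 302 = 3881
object 14: 3881 + 302 = 4183
object 15: 4183 + 302 = 4485
object 16: 4485 + 302 = 4787
object 17: 4787 + 302 = 5089
object 18: 5089 + 302 = 5391
object 19: 5391 + 302 = 5693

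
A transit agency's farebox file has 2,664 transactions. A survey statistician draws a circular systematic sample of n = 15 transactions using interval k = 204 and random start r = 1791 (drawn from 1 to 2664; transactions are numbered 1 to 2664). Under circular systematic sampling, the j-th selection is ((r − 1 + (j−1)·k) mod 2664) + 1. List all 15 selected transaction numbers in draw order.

1791, 1995, 2199, 2403, 2607, 147, 351, 555, 759, 963, 1167, 1371, 1575, 1779, 1983

Selection 1: 1791
Selection 2: 1791 + 204 = 1995
Selection 3: 1995 + 204 = 2199
Selection 4: 2199 + 204 = 2403
Selection 5: 2403 + 204 = 2607
Selection 6: 2607 + 204 = 2811 → 2811 − 2664 = 147
Selection 7: 147 + 204 = 351
Selection 8: 351 + 204 = 555
Selection 9: 555 + 204 = 759
Selection 10: 759 + 204 = 963
Selection 11: 963 + 204 = 1167
Selection 12: 1167 + 204 = 1371
Selection 13: 1371 + 204 = 1575
Selection 14: 1575 + 204 = 1779
Selection 15: 1779 + 204 = 1983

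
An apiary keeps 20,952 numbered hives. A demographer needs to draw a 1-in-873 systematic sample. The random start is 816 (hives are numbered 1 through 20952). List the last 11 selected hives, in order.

12165, 13038, 13911, 14784, 15657, 16530, 17403, 18276, 19149, 20022, 20895

14th selection = 816 + 13×873 = 12165
15th: 12165 + 873 = 13038
16th: 13038 + 873 = 13911
17th: 13911 + 873 = 14784
18th: 14784 + 873 = 15657
19th: 15657 + 873 = 16530
20th: 16530 + 873 = 17403
21st: 17403 + 873 = 18276
22nd: 18276 + 873 = 19149
23rd: 19149 + 873 = 20022
24th: 20022 + 873 = 20895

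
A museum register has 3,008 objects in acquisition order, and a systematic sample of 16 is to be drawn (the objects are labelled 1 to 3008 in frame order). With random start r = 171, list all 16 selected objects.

171, 359, 547, 735, 923, 1111, 1299, 1487, 1675, 1863, 2051, 2239, 2427, 2615, 2803, 2991

k = N/n = 3008/16 = 188
object 1: 171
object 2: 171 + 188 = 359
object 3: 359 + 188 = 547
object 4: 547 + 188 = 735
object 5: 735 + 188 = 923
object 6: 923 + 188 = 1111
object 7: 1111 + 188 = 1299
object 8: 1299 + 188 = 1487
object 9: 1487 + 188 = 1675
object 10: 1675 + 188 = 1863
object 11: 1863 + 188 = 2051
object 12: 2051 + 188 = 2239
object 13: 2239 + 188 = 2427
object 14: 2427 + 188 = 2615
object 15: 2615 + 188 = 2803
object 16: 2803 + 188 = 2991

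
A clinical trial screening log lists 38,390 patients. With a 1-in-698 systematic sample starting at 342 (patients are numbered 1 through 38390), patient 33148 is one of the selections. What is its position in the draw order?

48

k = 698
position = (33148 − 342)/698 + 1 = 32806/698 + 1 = 47 + 1 = 48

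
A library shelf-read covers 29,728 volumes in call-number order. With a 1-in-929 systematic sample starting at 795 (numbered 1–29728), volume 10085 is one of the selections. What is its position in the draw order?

k = 929
position = (10085 − 795)/929 + 1 = 9290/929 + 1 = 10 + 1 = 11

11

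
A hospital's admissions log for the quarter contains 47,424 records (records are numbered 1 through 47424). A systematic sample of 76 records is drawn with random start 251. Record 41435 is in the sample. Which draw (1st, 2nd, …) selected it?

k = 47424/76 = 624
position = (41435 − 251)/624 + 1 = 41184/624 + 1 = 66 + 1 = 67

67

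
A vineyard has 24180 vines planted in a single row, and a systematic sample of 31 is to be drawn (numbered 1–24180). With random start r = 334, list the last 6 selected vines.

19834, 20614, 21394, 22174, 22954, 23734

k = N/n = 24180/31 = 780
26th selection = 334 + 25×780 = 19834
27th: 19834 + 780 = 20614
28th: 20614 + 780 = 21394
29th: 21394 + 780 = 22174
30th: 22174 + 780 = 22954
31st: 22954 + 780 = 23734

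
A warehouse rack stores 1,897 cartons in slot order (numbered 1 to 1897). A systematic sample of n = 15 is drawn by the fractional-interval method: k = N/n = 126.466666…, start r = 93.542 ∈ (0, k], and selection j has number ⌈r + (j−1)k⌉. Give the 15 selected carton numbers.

j=1: r + 0k = 93.542 → ⌈·⌉ = 94
j=2: r + 1k = 220.008666… → ⌈·⌉ = 221
j=3: r + 2k = 346.475333… → ⌈·⌉ = 347
j=4: r + 3k = 472.942 → ⌈·⌉ = 473
j=5: r + 4k = 599.408666… → ⌈·⌉ = 600
j=6: r + 5k = 725.875333… → ⌈·⌉ = 726
j=7: r + 6k = 852.342 → ⌈·⌉ = 853
j=8: r + 7k = 978.808666… → ⌈·⌉ = 979
j=9: r + 8k = 1105.275333… → ⌈·⌉ = 1106
j=10: r + 9k = 1231.742 → ⌈·⌉ = 1232
j=11: r + 10k = 1358.208666… → ⌈·⌉ = 1359
j=12: r + 11k = 1484.675333… → ⌈·⌉ = 1485
j=13: r + 12k = 1611.142 → ⌈·⌉ = 1612
j=14: r + 13k = 1737.608666… → ⌈·⌉ = 1738
j=15: r + 14k = 1864.075333… → ⌈·⌉ = 1865

94, 221, 347, 473, 600, 726, 853, 979, 1106, 1232, 1359, 1485, 1612, 1738, 1865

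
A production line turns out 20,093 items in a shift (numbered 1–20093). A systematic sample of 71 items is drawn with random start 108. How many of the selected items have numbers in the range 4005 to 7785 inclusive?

14

k = 20093/71 = 283
First selection ≥ 4005: 108 + ⌈(4005−108)/283⌉·283 = 108 + 14×283 = 4070
Last selection ≤ 7785: 108 + ⌊(7785−108)/283⌋·283 = 108 + 27×283 = 7749
Count = 27 − 14 + 1 = 14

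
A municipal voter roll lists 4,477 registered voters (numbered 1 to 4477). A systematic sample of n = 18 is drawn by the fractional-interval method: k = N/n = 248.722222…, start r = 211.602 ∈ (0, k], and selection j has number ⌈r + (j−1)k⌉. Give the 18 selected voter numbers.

212, 461, 710, 958, 1207, 1456, 1704, 1953, 2202, 2451, 2699, 2948, 3197, 3445, 3694, 3943, 4192, 4440

j=1: r + 0k = 211.602 → ⌈·⌉ = 212
j=2: r + 1k = 460.324222… → ⌈·⌉ = 461
j=3: r + 2k = 709.046444… → ⌈·⌉ = 710
j=4: r + 3k = 957.768666… → ⌈·⌉ = 958
j=5: r + 4k = 1206.490888… → ⌈·⌉ = 1207
j=6: r + 5k = 1455.213111… → ⌈·⌉ = 1456
j=7: r + 6k = 1703.935333… → ⌈·⌉ = 1704
j=8: r + 7k = 1952.657555… → ⌈·⌉ = 1953
j=9: r + 8k = 2201.379777… → ⌈·⌉ = 2202
j=10: r + 9k = 2450.102 → ⌈·⌉ = 2451
j=11: r + 10k = 2698.824222… → ⌈·⌉ = 2699
j=12: r + 11k = 2947.546444… → ⌈·⌉ = 2948
j=13: r + 12k = 3196.268666… → ⌈·⌉ = 3197
j=14: r + 13k = 3444.990888… → ⌈·⌉ = 3445
j=15: r + 14k = 3693.713111… → ⌈·⌉ = 3694
j=16: r + 15k = 3942.435333… → ⌈·⌉ = 3943
j=17: r + 16k = 4191.157555… → ⌈·⌉ = 4192
j=18: r + 17k = 4439.879777… → ⌈·⌉ = 4440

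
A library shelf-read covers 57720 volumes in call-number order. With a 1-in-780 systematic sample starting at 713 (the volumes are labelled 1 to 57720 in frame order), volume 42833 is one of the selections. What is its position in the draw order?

k = 780
position = (42833 − 713)/780 + 1 = 42120/780 + 1 = 54 + 1 = 55

55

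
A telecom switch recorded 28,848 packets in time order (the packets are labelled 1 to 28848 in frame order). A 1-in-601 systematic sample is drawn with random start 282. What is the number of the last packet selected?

k = 601
48th selection = r + (48−1)·k = 282 + 47×601 = 282 + 28247 = 28529

28529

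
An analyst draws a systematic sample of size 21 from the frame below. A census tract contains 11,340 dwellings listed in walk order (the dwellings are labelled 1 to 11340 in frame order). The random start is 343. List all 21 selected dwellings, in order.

k = N/n = 11340/21 = 540
dwelling 1: 343
dwelling 2: 343 + 540 = 883
dwelling 3: 883 + 540 = 1423
dwelling 4: 1423 + 540 = 1963
dwelling 5: 1963 + 540 = 2503
dwelling 6: 2503 + 540 = 3043
dwelling 7: 3043 + 540 = 3583
dwelling 8: 3583 + 540 = 4123
dwelling 9: 4123 + 540 = 4663
dwelling 10: 4663 + 540 = 5203
dwelling 11: 5203 + 540 = 5743
dwelling 12: 5743 + 540 = 6283
dwelling 13: 6283 + 540 = 6823
dwelling 14: 6823 + 540 = 7363
dwelling 15: 7363 + 540 = 7903
dwelling 16: 7903 + 540 = 8443
dwelling 17: 8443 + 540 = 8983
dwelling 18: 8983 + 540 = 9523
dwelling 19: 9523 + 540 = 10063
dwelling 20: 10063 + 540 = 10603
dwelling 21: 10603 + 540 = 11143

343, 883, 1423, 1963, 2503, 3043, 3583, 4123, 4663, 5203, 5743, 6283, 6823, 7363, 7903, 8443, 8983, 9523, 10063, 10603, 11143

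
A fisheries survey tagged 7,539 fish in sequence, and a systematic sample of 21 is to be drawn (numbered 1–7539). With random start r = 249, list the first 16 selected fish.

249, 608, 967, 1326, 1685, 2044, 2403, 2762, 3121, 3480, 3839, 4198, 4557, 4916, 5275, 5634

k = N/n = 7539/21 = 359
fish 1: 249
fish 2: 249 + 359 = 608
fish 3: 608 + 359 = 967
fish 4: 967 + 359 = 1326
fish 5: 1326 + 359 = 1685
fish 6: 1685 + 359 = 2044
fish 7: 2044 + 359 = 2403
fish 8: 2403 + 359 = 2762
fish 9: 2762 + 359 = 3121
fish 10: 3121 + 359 = 3480
fish 11: 3480 + 359 = 3839
fish 12: 3839 + 359 = 4198
fish 13: 4198 + 359 = 4557
fish 14: 4557 + 359 = 4916
fish 15: 4916 + 359 = 5275
fish 16: 5275 + 359 = 5634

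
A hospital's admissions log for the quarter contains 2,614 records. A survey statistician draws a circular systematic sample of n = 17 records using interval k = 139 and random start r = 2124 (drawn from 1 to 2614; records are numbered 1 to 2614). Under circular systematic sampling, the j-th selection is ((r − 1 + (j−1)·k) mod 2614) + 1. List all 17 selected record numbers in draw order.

Selection 1: 2124
Selection 2: 2124 + 139 = 2263
Selection 3: 2263 + 139 = 2402
Selection 4: 2402 + 139 = 2541
Selection 5: 2541 + 139 = 2680 → 2680 − 2614 = 66
Selection 6: 66 + 139 = 205
Selection 7: 205 + 139 = 344
Selection 8: 344 + 139 = 483
Selection 9: 483 + 139 = 622
Selection 10: 622 + 139 = 761
Selection 11: 761 + 139 = 900
Selection 12: 900 + 139 = 1039
Selection 13: 1039 + 139 = 1178
Selection 14: 1178 + 139 = 1317
Selection 15: 1317 + 139 = 1456
Selection 16: 1456 + 139 = 1595
Selection 17: 1595 + 139 = 1734

2124, 2263, 2402, 2541, 66, 205, 344, 483, 622, 761, 900, 1039, 1178, 1317, 1456, 1595, 1734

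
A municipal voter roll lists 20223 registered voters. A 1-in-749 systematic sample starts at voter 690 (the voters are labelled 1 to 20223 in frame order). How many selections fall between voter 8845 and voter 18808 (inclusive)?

k = 749
First selection ≥ 8845: 690 + ⌈(8845−690)/749⌉·749 = 690 + 11×749 = 8929
Last selection ≤ 18808: 690 + ⌊(18808−690)/749⌋·749 = 690 + 24×749 = 18666
Count = 24 − 11 + 1 = 14

14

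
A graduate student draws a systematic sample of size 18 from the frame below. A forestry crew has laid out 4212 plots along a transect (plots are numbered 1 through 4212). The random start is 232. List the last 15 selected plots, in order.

934, 1168, 1402, 1636, 1870, 2104, 2338, 2572, 2806, 3040, 3274, 3508, 3742, 3976, 4210

k = N/n = 4212/18 = 234
4th selection = 232 + 3×234 = 934
5th: 934 + 234 = 1168
6th: 1168 + 234 = 1402
7th: 1402 + 234 = 1636
8th: 1636 + 234 = 1870
9th: 1870 + 234 = 2104
10th: 2104 + 234 = 2338
11th: 2338 + 234 = 2572
12th: 2572 + 234 = 2806
13th: 2806 + 234 = 3040
14th: 3040 + 234 = 3274
15th: 3274 + 234 = 3508
16th: 3508 + 234 = 3742
17th: 3742 + 234 = 3976
18th: 3976 + 234 = 4210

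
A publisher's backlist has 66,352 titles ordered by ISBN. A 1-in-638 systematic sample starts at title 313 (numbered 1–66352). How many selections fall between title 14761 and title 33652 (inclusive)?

k = 638
First selection ≥ 14761: 313 + ⌈(14761−313)/638⌉·638 = 313 + 23×638 = 14987
Last selection ≤ 33652: 313 + ⌊(33652−313)/638⌋·638 = 313 + 52×638 = 33489
Count = 52 − 23 + 1 = 30

30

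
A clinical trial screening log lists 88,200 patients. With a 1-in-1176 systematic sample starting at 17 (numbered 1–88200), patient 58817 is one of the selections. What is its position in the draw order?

51

k = 1176
position = (58817 − 17)/1176 + 1 = 58800/1176 + 1 = 50 + 1 = 51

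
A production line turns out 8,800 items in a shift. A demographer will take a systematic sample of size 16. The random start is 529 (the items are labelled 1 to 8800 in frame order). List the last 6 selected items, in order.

6029, 6579, 7129, 7679, 8229, 8779

k = N/n = 8800/16 = 550
11th selection = 529 + 10×550 = 6029
12th: 6029 + 550 = 6579
13th: 6579 + 550 = 7129
14th: 7129 + 550 = 7679
15th: 7679 + 550 = 8229
16th: 8229 + 550 = 8779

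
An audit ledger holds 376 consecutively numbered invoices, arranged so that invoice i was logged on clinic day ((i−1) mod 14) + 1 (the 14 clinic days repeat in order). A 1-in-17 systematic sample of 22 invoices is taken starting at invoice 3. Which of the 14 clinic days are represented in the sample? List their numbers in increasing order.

Consecutive selections differ by k = 17, so their clinic day numbers differ by 17 mod 14 = 3.
gcd(17, 14) = 1, so the sample visits 14/1 = 14 distinct residues mod 14.
Start 3 is clinic day 3; the clinic days hit are 1, 2, 3, 4, 5, 6, 7, 8, 9, 10, 11, 12, 13, 14.

1, 2, 3, 4, 5, 6, 7, 8, 9, 10, 11, 12, 13, 14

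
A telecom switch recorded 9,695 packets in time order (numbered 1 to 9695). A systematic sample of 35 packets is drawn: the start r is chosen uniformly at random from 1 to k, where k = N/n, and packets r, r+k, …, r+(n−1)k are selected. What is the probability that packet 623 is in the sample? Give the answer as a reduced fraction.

k = 9695/35 = 277.
Packet 623 is selected iff r ≡ 623 (mod 277); exactly one such r in {1,…,277}.
Inclusion probability = 1/277.

1/277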